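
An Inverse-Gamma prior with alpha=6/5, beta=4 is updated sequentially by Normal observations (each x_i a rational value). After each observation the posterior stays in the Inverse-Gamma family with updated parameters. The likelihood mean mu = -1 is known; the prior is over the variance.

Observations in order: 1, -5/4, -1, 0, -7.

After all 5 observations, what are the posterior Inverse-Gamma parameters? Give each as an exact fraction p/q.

obs 1: x=1 → posterior Inverse-Gamma(17/10, 6)
obs 2: x=-5/4 → posterior Inverse-Gamma(11/5, 193/32)
obs 3: x=-1 → posterior Inverse-Gamma(27/10, 193/32)
obs 4: x=0 → posterior Inverse-Gamma(16/5, 209/32)
obs 5: x=-7 → posterior Inverse-Gamma(37/10, 785/32)

alpha=37/10, beta=785/32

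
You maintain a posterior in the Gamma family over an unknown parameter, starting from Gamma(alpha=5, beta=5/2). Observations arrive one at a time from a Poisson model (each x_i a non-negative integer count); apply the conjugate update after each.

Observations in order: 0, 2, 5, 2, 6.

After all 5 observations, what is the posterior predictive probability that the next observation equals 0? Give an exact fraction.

332525673007965087890625/4064231406647572522401601

obs 1: x=0 → posterior Gamma(5, 7/2)
obs 2: x=2 → posterior Gamma(7, 9/2)
obs 3: x=5 → posterior Gamma(12, 11/2)
obs 4: x=2 → posterior Gamma(14, 13/2)
obs 5: x=6 → posterior Gamma(20, 15/2)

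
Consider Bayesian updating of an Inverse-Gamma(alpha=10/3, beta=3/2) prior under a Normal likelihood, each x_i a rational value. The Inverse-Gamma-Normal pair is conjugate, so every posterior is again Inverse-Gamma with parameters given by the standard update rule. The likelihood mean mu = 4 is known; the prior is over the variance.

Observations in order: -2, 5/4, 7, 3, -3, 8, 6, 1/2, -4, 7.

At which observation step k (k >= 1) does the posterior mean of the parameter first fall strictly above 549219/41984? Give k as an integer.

obs 1: x=-2 → posterior Inverse-Gamma(23/6, 39/2)
obs 2: x=5/4 → posterior Inverse-Gamma(13/3, 745/32)
obs 3: x=7 → posterior Inverse-Gamma(29/6, 889/32)
obs 4: x=3 → posterior Inverse-Gamma(16/3, 905/32)
obs 5: x=-3 → posterior Inverse-Gamma(35/6, 1689/32)
obs 6: x=8 → posterior Inverse-Gamma(19/3, 1945/32)
obs 7: x=6 → posterior Inverse-Gamma(41/6, 2009/32)
obs 8: x=1/2 → posterior Inverse-Gamma(22/3, 2205/32)
obs 9: x=-4 → posterior Inverse-Gamma(47/6, 3229/32)
obs 10: x=7 → posterior Inverse-Gamma(25/3, 3373/32)

k = 9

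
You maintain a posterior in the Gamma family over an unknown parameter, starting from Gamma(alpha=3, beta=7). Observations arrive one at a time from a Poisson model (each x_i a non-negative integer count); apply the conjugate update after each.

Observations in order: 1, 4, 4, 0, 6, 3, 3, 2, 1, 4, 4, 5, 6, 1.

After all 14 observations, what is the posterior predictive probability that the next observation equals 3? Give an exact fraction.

321070785435893091217796054790431467344138589824475154768308744323/1652129379017814202254955532312589485537470062520826116766934499328

obs 1: x=1 → posterior Gamma(4, 8)
obs 2: x=4 → posterior Gamma(8, 9)
obs 3: x=4 → posterior Gamma(12, 10)
obs 4: x=0 → posterior Gamma(12, 11)
obs 5: x=6 → posterior Gamma(18, 12)
obs 6: x=3 → posterior Gamma(21, 13)
obs 7: x=3 → posterior Gamma(24, 14)
obs 8: x=2 → posterior Gamma(26, 15)
obs 9: x=1 → posterior Gamma(27, 16)
obs 10: x=4 → posterior Gamma(31, 17)
obs 11: x=4 → posterior Gamma(35, 18)
obs 12: x=5 → posterior Gamma(40, 19)
obs 13: x=6 → posterior Gamma(46, 20)
obs 14: x=1 → posterior Gamma(47, 21)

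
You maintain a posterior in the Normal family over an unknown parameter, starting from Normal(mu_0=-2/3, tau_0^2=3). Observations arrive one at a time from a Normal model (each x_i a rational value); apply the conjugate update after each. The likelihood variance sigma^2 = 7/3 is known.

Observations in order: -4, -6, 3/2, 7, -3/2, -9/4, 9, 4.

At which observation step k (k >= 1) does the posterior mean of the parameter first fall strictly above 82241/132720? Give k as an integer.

k = 8

obs 1: x=-4 → posterior Normal(-61/24, 21/16)
obs 2: x=-6 → posterior Normal(-284/75, 21/25)
obs 3: x=3/2 → posterior Normal(-487/204, 21/34)
obs 4: x=7 → posterior Normal(-109/258, 21/43)
obs 5: x=-3/2 → posterior Normal(-95/156, 21/52)
obs 6: x=-9/4 → posterior Normal(-623/732, 21/61)
obs 7: x=9 → posterior Normal(349/840, 3/10)
obs 8: x=4 → posterior Normal(781/948, 21/79)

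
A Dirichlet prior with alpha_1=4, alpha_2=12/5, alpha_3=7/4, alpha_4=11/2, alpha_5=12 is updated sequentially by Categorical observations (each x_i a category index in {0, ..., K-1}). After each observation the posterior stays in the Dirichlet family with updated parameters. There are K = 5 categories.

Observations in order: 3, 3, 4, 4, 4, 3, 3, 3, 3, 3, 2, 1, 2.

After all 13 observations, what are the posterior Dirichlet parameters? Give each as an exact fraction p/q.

obs 1: x=3 → posterior Dirichlet(4, 12/5, 7/4, 13/2, 12)
obs 2: x=3 → posterior Dirichlet(4, 12/5, 7/4, 15/2, 12)
obs 3: x=4 → posterior Dirichlet(4, 12/5, 7/4, 15/2, 13)
obs 4: x=4 → posterior Dirichlet(4, 12/5, 7/4, 15/2, 14)
obs 5: x=4 → posterior Dirichlet(4, 12/5, 7/4, 15/2, 15)
obs 6: x=3 → posterior Dirichlet(4, 12/5, 7/4, 17/2, 15)
obs 7: x=3 → posterior Dirichlet(4, 12/5, 7/4, 19/2, 15)
obs 8: x=3 → posterior Dirichlet(4, 12/5, 7/4, 21/2, 15)
obs 9: x=3 → posterior Dirichlet(4, 12/5, 7/4, 23/2, 15)
obs 10: x=3 → posterior Dirichlet(4, 12/5, 7/4, 25/2, 15)
obs 11: x=2 → posterior Dirichlet(4, 12/5, 11/4, 25/2, 15)
obs 12: x=1 → posterior Dirichlet(4, 17/5, 11/4, 25/2, 15)
obs 13: x=2 → posterior Dirichlet(4, 17/5, 15/4, 25/2, 15)

alpha_1=4, alpha_2=17/5, alpha_3=15/4, alpha_4=25/2, alpha_5=15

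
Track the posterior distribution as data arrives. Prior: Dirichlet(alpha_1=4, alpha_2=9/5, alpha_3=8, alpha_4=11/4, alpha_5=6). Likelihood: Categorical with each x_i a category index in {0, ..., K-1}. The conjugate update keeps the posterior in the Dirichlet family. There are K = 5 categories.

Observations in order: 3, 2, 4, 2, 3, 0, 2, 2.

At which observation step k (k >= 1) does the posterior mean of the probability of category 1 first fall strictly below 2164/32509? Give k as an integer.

obs 1: x=3 → posterior Dirichlet(4, 9/5, 8, 15/4, 6)
obs 2: x=2 → posterior Dirichlet(4, 9/5, 9, 15/4, 6)
obs 3: x=4 → posterior Dirichlet(4, 9/5, 9, 15/4, 7)
obs 4: x=2 → posterior Dirichlet(4, 9/5, 10, 15/4, 7)
obs 5: x=3 → posterior Dirichlet(4, 9/5, 10, 19/4, 7)
obs 6: x=0 → posterior Dirichlet(5, 9/5, 10, 19/4, 7)
obs 7: x=2 → posterior Dirichlet(5, 9/5, 11, 19/4, 7)
obs 8: x=2 → posterior Dirichlet(5, 9/5, 12, 19/4, 7)

k = 5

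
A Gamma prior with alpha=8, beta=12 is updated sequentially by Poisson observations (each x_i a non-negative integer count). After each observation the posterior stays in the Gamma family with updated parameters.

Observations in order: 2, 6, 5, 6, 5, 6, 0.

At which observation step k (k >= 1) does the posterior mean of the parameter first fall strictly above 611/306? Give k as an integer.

k = 6

obs 1: x=2 → posterior Gamma(10, 13)
obs 2: x=6 → posterior Gamma(16, 14)
obs 3: x=5 → posterior Gamma(21, 15)
obs 4: x=6 → posterior Gamma(27, 16)
obs 5: x=5 → posterior Gamma(32, 17)
obs 6: x=6 → posterior Gamma(38, 18)
obs 7: x=0 → posterior Gamma(38, 19)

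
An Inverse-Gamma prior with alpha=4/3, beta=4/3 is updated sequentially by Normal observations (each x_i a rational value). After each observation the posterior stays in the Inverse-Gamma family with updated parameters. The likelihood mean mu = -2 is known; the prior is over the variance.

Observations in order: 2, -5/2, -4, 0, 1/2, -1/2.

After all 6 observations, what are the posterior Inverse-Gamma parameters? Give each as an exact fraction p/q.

obs 1: x=2 → posterior Inverse-Gamma(11/6, 28/3)
obs 2: x=-5/2 → posterior Inverse-Gamma(7/3, 227/24)
obs 3: x=-4 → posterior Inverse-Gamma(17/6, 275/24)
obs 4: x=0 → posterior Inverse-Gamma(10/3, 323/24)
obs 5: x=1/2 → posterior Inverse-Gamma(23/6, 199/12)
obs 6: x=-1/2 → posterior Inverse-Gamma(13/3, 425/24)

alpha=13/3, beta=425/24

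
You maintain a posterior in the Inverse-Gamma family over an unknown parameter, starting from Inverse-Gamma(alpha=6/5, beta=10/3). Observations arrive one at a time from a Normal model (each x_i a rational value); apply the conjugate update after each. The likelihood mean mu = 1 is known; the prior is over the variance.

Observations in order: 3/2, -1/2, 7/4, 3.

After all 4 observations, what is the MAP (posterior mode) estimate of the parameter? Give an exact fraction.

3295/2016

obs 1: x=3/2 → posterior Inverse-Gamma(17/10, 83/24)
obs 2: x=-1/2 → posterior Inverse-Gamma(11/5, 55/12)
obs 3: x=7/4 → posterior Inverse-Gamma(27/10, 467/96)
obs 4: x=3 → posterior Inverse-Gamma(16/5, 659/96)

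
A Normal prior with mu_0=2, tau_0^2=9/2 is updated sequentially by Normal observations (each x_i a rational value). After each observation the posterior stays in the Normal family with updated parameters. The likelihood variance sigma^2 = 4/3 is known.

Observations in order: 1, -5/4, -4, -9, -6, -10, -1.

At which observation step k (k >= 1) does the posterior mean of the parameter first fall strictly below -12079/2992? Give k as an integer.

k = 6

obs 1: x=1 → posterior Normal(43/35, 36/35)
obs 2: x=-5/4 → posterior Normal(37/248, 18/31)
obs 3: x=-4 → posterior Normal(-395/356, 36/89)
obs 4: x=-9 → posterior Normal(-1367/464, 9/29)
obs 5: x=-6 → posterior Normal(-155/44, 36/143)
obs 6: x=-10 → posterior Normal(-619/136, 18/85)
obs 7: x=-1 → posterior Normal(-3203/788, 36/197)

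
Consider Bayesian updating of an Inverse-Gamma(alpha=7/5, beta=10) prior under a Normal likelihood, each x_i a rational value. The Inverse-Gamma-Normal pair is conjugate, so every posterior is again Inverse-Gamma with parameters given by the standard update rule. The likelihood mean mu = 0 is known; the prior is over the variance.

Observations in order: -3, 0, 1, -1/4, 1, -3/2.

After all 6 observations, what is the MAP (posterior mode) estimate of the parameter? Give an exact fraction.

obs 1: x=-3 → posterior Inverse-Gamma(19/10, 29/2)
obs 2: x=0 → posterior Inverse-Gamma(12/5, 29/2)
obs 3: x=1 → posterior Inverse-Gamma(29/10, 15)
obs 4: x=-1/4 → posterior Inverse-Gamma(17/5, 481/32)
obs 5: x=1 → posterior Inverse-Gamma(39/10, 497/32)
obs 6: x=-3/2 → posterior Inverse-Gamma(22/5, 533/32)

2665/864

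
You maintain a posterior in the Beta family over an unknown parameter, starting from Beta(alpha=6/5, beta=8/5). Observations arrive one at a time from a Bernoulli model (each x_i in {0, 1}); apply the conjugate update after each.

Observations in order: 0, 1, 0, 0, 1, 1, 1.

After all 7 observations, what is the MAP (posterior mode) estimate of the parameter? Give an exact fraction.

obs 1: x=0 → posterior Beta(6/5, 13/5)
obs 2: x=1 → posterior Beta(11/5, 13/5)
obs 3: x=0 → posterior Beta(11/5, 18/5)
obs 4: x=0 → posterior Beta(11/5, 23/5)
obs 5: x=1 → posterior Beta(16/5, 23/5)
obs 6: x=1 → posterior Beta(21/5, 23/5)
obs 7: x=1 → posterior Beta(26/5, 23/5)

7/13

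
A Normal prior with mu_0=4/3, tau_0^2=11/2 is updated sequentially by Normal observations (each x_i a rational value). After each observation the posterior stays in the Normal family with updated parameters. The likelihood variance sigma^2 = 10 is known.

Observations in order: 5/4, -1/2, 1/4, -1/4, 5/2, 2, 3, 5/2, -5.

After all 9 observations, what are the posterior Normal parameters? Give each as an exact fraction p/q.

mu_0=1079/1428, tau_0^2=110/119

obs 1: x=5/4 → posterior Normal(485/372, 110/31)
obs 2: x=-1/2 → posterior Normal(419/504, 55/21)
obs 3: x=1/4 → posterior Normal(113/159, 110/53)
obs 4: x=-1/4 → posterior Normal(419/768, 55/32)
obs 5: x=5/2 → posterior Normal(749/900, 22/15)
obs 6: x=2 → posterior Normal(1013/1032, 55/43)
obs 7: x=3 → posterior Normal(1409/1164, 110/97)
obs 8: x=5/2 → posterior Normal(1739/1296, 55/54)
obs 9: x=-5 → posterior Normal(1079/1428, 110/119)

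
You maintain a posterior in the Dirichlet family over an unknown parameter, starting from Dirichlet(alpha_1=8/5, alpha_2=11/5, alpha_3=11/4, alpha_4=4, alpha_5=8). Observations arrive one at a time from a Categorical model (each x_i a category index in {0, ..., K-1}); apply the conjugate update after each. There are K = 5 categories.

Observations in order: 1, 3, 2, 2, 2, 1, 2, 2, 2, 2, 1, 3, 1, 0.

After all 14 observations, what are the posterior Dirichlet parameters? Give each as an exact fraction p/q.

obs 1: x=1 → posterior Dirichlet(8/5, 16/5, 11/4, 4, 8)
obs 2: x=3 → posterior Dirichlet(8/5, 16/5, 11/4, 5, 8)
obs 3: x=2 → posterior Dirichlet(8/5, 16/5, 15/4, 5, 8)
obs 4: x=2 → posterior Dirichlet(8/5, 16/5, 19/4, 5, 8)
obs 5: x=2 → posterior Dirichlet(8/5, 16/5, 23/4, 5, 8)
obs 6: x=1 → posterior Dirichlet(8/5, 21/5, 23/4, 5, 8)
obs 7: x=2 → posterior Dirichlet(8/5, 21/5, 27/4, 5, 8)
obs 8: x=2 → posterior Dirichlet(8/5, 21/5, 31/4, 5, 8)
obs 9: x=2 → posterior Dirichlet(8/5, 21/5, 35/4, 5, 8)
obs 10: x=2 → posterior Dirichlet(8/5, 21/5, 39/4, 5, 8)
obs 11: x=1 → posterior Dirichlet(8/5, 26/5, 39/4, 5, 8)
obs 12: x=3 → posterior Dirichlet(8/5, 26/5, 39/4, 6, 8)
obs 13: x=1 → posterior Dirichlet(8/5, 31/5, 39/4, 6, 8)
obs 14: x=0 → posterior Dirichlet(13/5, 31/5, 39/4, 6, 8)

alpha_1=13/5, alpha_2=31/5, alpha_3=39/4, alpha_4=6, alpha_5=8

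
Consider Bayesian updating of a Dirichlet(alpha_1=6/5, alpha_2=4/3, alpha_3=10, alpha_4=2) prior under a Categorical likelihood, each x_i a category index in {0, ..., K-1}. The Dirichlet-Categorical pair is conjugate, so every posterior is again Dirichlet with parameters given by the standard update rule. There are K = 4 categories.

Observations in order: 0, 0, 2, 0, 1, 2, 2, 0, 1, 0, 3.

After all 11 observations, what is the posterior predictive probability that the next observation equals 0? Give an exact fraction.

obs 1: x=0 → posterior Dirichlet(11/5, 4/3, 10, 2)
obs 2: x=0 → posterior Dirichlet(16/5, 4/3, 10, 2)
obs 3: x=2 → posterior Dirichlet(16/5, 4/3, 11, 2)
obs 4: x=0 → posterior Dirichlet(21/5, 4/3, 11, 2)
obs 5: x=1 → posterior Dirichlet(21/5, 7/3, 11, 2)
obs 6: x=2 → posterior Dirichlet(21/5, 7/3, 12, 2)
obs 7: x=2 → posterior Dirichlet(21/5, 7/3, 13, 2)
obs 8: x=0 → posterior Dirichlet(26/5, 7/3, 13, 2)
obs 9: x=1 → posterior Dirichlet(26/5, 10/3, 13, 2)
obs 10: x=0 → posterior Dirichlet(31/5, 10/3, 13, 2)
obs 11: x=3 → posterior Dirichlet(31/5, 10/3, 13, 3)

93/383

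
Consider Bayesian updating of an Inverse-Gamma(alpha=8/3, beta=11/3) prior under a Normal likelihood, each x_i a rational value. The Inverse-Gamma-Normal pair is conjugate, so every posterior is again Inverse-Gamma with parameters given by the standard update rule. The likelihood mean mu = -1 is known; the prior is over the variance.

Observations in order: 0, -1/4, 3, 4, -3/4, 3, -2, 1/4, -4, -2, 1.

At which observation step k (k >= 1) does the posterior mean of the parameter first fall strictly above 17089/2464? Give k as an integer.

obs 1: x=0 → posterior Inverse-Gamma(19/6, 25/6)
obs 2: x=-1/4 → posterior Inverse-Gamma(11/3, 427/96)
obs 3: x=3 → posterior Inverse-Gamma(25/6, 1195/96)
obs 4: x=4 → posterior Inverse-Gamma(14/3, 2395/96)
obs 5: x=-3/4 → posterior Inverse-Gamma(31/6, 1199/48)
obs 6: x=3 → posterior Inverse-Gamma(17/3, 1583/48)
obs 7: x=-2 → posterior Inverse-Gamma(37/6, 1607/48)
obs 8: x=1/4 → posterior Inverse-Gamma(20/3, 3289/96)
obs 9: x=-4 → posterior Inverse-Gamma(43/6, 3721/96)
obs 10: x=-2 → posterior Inverse-Gamma(23/3, 3769/96)
obs 11: x=1 → posterior Inverse-Gamma(49/6, 3961/96)

k = 6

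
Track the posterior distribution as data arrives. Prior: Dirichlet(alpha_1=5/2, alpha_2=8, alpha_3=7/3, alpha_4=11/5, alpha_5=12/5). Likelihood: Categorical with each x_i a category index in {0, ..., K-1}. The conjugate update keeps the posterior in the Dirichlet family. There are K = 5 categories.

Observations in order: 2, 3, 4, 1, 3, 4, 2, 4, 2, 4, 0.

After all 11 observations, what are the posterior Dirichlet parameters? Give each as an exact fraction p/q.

alpha_1=7/2, alpha_2=9, alpha_3=16/3, alpha_4=21/5, alpha_5=32/5

obs 1: x=2 → posterior Dirichlet(5/2, 8, 10/3, 11/5, 12/5)
obs 2: x=3 → posterior Dirichlet(5/2, 8, 10/3, 16/5, 12/5)
obs 3: x=4 → posterior Dirichlet(5/2, 8, 10/3, 16/5, 17/5)
obs 4: x=1 → posterior Dirichlet(5/2, 9, 10/3, 16/5, 17/5)
obs 5: x=3 → posterior Dirichlet(5/2, 9, 10/3, 21/5, 17/5)
obs 6: x=4 → posterior Dirichlet(5/2, 9, 10/3, 21/5, 22/5)
obs 7: x=2 → posterior Dirichlet(5/2, 9, 13/3, 21/5, 22/5)
obs 8: x=4 → posterior Dirichlet(5/2, 9, 13/3, 21/5, 27/5)
obs 9: x=2 → posterior Dirichlet(5/2, 9, 16/3, 21/5, 27/5)
obs 10: x=4 → posterior Dirichlet(5/2, 9, 16/3, 21/5, 32/5)
obs 11: x=0 → posterior Dirichlet(7/2, 9, 16/3, 21/5, 32/5)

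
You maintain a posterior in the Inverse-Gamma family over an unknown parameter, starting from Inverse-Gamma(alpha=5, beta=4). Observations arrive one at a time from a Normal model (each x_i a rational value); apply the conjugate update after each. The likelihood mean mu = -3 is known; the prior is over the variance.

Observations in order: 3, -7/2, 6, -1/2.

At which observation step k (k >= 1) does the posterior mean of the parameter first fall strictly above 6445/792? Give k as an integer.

obs 1: x=3 → posterior Inverse-Gamma(11/2, 22)
obs 2: x=-7/2 → posterior Inverse-Gamma(6, 177/8)
obs 3: x=6 → posterior Inverse-Gamma(13/2, 501/8)
obs 4: x=-1/2 → posterior Inverse-Gamma(7, 263/4)

k = 3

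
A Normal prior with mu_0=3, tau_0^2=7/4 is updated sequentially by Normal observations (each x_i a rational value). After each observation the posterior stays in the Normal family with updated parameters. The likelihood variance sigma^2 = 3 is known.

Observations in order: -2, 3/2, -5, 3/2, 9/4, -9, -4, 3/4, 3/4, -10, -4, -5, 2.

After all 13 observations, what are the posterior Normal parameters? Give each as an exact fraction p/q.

obs 1: x=-2 → posterior Normal(22/19, 21/19)
obs 2: x=3/2 → posterior Normal(5/4, 21/26)
obs 3: x=-5 → posterior Normal(-5/66, 7/11)
obs 4: x=3/2 → posterior Normal(1/5, 21/40)
obs 5: x=9/4 → posterior Normal(95/188, 21/47)
obs 6: x=-9 → posterior Normal(-157/216, 7/18)
obs 7: x=-4 → posterior Normal(-269/244, 21/61)
obs 8: x=3/4 → posterior Normal(-31/34, 21/68)
obs 9: x=3/4 → posterior Normal(-227/300, 7/25)
obs 10: x=-10 → posterior Normal(-507/328, 21/82)
obs 11: x=-4 → posterior Normal(-619/356, 21/89)
obs 12: x=-5 → posterior Normal(-253/128, 7/32)
obs 13: x=2 → posterior Normal(-703/412, 21/103)

mu_0=-703/412, tau_0^2=21/103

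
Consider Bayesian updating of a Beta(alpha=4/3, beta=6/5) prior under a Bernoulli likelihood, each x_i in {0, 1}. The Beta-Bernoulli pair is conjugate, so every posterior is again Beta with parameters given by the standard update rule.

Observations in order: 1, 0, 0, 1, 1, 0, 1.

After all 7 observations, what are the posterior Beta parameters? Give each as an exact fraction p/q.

obs 1: x=1 → posterior Beta(7/3, 6/5)
obs 2: x=0 → posterior Beta(7/3, 11/5)
obs 3: x=0 → posterior Beta(7/3, 16/5)
obs 4: x=1 → posterior Beta(10/3, 16/5)
obs 5: x=1 → posterior Beta(13/3, 16/5)
obs 6: x=0 → posterior Beta(13/3, 21/5)
obs 7: x=1 → posterior Beta(16/3, 21/5)

alpha=16/3, beta=21/5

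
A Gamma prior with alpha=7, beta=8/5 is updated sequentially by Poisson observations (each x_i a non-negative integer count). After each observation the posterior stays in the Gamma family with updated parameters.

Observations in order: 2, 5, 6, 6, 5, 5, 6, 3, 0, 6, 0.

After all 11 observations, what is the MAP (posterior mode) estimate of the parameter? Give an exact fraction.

obs 1: x=2 → posterior Gamma(9, 13/5)
obs 2: x=5 → posterior Gamma(14, 18/5)
obs 3: x=6 → posterior Gamma(20, 23/5)
obs 4: x=6 → posterior Gamma(26, 28/5)
obs 5: x=5 → posterior Gamma(31, 33/5)
obs 6: x=5 → posterior Gamma(36, 38/5)
obs 7: x=6 → posterior Gamma(42, 43/5)
obs 8: x=3 → posterior Gamma(45, 48/5)
obs 9: x=0 → posterior Gamma(45, 53/5)
obs 10: x=6 → posterior Gamma(51, 58/5)
obs 11: x=0 → posterior Gamma(51, 63/5)

250/63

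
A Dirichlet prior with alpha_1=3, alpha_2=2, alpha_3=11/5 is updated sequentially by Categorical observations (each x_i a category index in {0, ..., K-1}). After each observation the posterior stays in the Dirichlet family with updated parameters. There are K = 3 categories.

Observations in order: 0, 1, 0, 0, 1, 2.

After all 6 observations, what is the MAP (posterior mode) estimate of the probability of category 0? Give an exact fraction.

obs 1: x=0 → posterior Dirichlet(4, 2, 11/5)
obs 2: x=1 → posterior Dirichlet(4, 3, 11/5)
obs 3: x=0 → posterior Dirichlet(5, 3, 11/5)
obs 4: x=0 → posterior Dirichlet(6, 3, 11/5)
obs 5: x=1 → posterior Dirichlet(6, 4, 11/5)
obs 6: x=2 → posterior Dirichlet(6, 4, 16/5)

25/51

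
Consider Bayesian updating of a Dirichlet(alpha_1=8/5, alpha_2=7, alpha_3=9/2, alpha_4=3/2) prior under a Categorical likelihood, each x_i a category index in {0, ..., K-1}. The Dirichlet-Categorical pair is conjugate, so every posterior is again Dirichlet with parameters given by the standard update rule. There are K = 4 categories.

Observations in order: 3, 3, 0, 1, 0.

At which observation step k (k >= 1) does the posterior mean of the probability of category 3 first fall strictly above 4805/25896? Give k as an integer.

k = 2

obs 1: x=3 → posterior Dirichlet(8/5, 7, 9/2, 5/2)
obs 2: x=3 → posterior Dirichlet(8/5, 7, 9/2, 7/2)
obs 3: x=0 → posterior Dirichlet(13/5, 7, 9/2, 7/2)
obs 4: x=1 → posterior Dirichlet(13/5, 8, 9/2, 7/2)
obs 5: x=0 → posterior Dirichlet(18/5, 8, 9/2, 7/2)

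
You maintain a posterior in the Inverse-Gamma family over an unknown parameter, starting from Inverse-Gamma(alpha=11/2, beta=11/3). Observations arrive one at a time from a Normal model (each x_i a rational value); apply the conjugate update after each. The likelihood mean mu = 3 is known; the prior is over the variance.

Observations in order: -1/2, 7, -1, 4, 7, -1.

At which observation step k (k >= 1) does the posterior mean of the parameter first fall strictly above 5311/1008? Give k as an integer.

obs 1: x=-1/2 → posterior Inverse-Gamma(6, 235/24)
obs 2: x=7 → posterior Inverse-Gamma(13/2, 427/24)
obs 3: x=-1 → posterior Inverse-Gamma(7, 619/24)
obs 4: x=4 → posterior Inverse-Gamma(15/2, 631/24)
obs 5: x=7 → posterior Inverse-Gamma(8, 823/24)
obs 6: x=-1 → posterior Inverse-Gamma(17/2, 1015/24)

k = 6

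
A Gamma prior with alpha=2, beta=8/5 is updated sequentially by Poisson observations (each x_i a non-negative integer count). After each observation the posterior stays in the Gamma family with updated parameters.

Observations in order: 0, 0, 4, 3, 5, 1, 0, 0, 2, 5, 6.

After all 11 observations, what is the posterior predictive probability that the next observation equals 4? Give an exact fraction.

4734162250726642982495241263347733447937313970383287665625/43680259177715782520592828389290988108318341069575213285376

obs 1: x=0 → posterior Gamma(2, 13/5)
obs 2: x=0 → posterior Gamma(2, 18/5)
obs 3: x=4 → posterior Gamma(6, 23/5)
obs 4: x=3 → posterior Gamma(9, 28/5)
obs 5: x=5 → posterior Gamma(14, 33/5)
obs 6: x=1 → posterior Gamma(15, 38/5)
obs 7: x=0 → posterior Gamma(15, 43/5)
obs 8: x=0 → posterior Gamma(15, 48/5)
obs 9: x=2 → posterior Gamma(17, 53/5)
obs 10: x=5 → posterior Gamma(22, 58/5)
obs 11: x=6 → posterior Gamma(28, 63/5)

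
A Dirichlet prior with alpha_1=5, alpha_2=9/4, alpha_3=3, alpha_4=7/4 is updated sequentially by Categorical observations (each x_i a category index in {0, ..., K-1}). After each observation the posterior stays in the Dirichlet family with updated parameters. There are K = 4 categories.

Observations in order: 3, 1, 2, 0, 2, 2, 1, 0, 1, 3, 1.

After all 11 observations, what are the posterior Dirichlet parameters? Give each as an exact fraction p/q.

alpha_1=7, alpha_2=25/4, alpha_3=6, alpha_4=15/4

obs 1: x=3 → posterior Dirichlet(5, 9/4, 3, 11/4)
obs 2: x=1 → posterior Dirichlet(5, 13/4, 3, 11/4)
obs 3: x=2 → posterior Dirichlet(5, 13/4, 4, 11/4)
obs 4: x=0 → posterior Dirichlet(6, 13/4, 4, 11/4)
obs 5: x=2 → posterior Dirichlet(6, 13/4, 5, 11/4)
obs 6: x=2 → posterior Dirichlet(6, 13/4, 6, 11/4)
obs 7: x=1 → posterior Dirichlet(6, 17/4, 6, 11/4)
obs 8: x=0 → posterior Dirichlet(7, 17/4, 6, 11/4)
obs 9: x=1 → posterior Dirichlet(7, 21/4, 6, 11/4)
obs 10: x=3 → posterior Dirichlet(7, 21/4, 6, 15/4)
obs 11: x=1 → posterior Dirichlet(7, 25/4, 6, 15/4)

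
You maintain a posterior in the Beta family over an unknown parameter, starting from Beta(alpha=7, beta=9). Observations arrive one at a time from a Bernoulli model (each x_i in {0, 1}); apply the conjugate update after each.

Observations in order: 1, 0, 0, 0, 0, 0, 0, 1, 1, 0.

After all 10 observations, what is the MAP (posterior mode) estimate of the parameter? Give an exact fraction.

3/8

obs 1: x=1 → posterior Beta(8, 9)
obs 2: x=0 → posterior Beta(8, 10)
obs 3: x=0 → posterior Beta(8, 11)
obs 4: x=0 → posterior Beta(8, 12)
obs 5: x=0 → posterior Beta(8, 13)
obs 6: x=0 → posterior Beta(8, 14)
obs 7: x=0 → posterior Beta(8, 15)
obs 8: x=1 → posterior Beta(9, 15)
obs 9: x=1 → posterior Beta(10, 15)
obs 10: x=0 → posterior Beta(10, 16)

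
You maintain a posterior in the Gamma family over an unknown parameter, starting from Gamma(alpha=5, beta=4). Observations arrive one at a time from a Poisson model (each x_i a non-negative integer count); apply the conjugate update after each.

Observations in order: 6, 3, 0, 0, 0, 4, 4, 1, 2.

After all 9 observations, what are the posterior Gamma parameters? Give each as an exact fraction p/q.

alpha=25, beta=13

obs 1: x=6 → posterior Gamma(11, 5)
obs 2: x=3 → posterior Gamma(14, 6)
obs 3: x=0 → posterior Gamma(14, 7)
obs 4: x=0 → posterior Gamma(14, 8)
obs 5: x=0 → posterior Gamma(14, 9)
obs 6: x=4 → posterior Gamma(18, 10)
obs 7: x=4 → posterior Gamma(22, 11)
obs 8: x=1 → posterior Gamma(23, 12)
obs 9: x=2 → posterior Gamma(25, 13)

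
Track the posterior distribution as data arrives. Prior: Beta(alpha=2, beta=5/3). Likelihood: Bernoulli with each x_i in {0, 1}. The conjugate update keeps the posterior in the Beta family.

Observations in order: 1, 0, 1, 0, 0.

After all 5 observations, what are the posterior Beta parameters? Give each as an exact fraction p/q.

alpha=4, beta=14/3

obs 1: x=1 → posterior Beta(3, 5/3)
obs 2: x=0 → posterior Beta(3, 8/3)
obs 3: x=1 → posterior Beta(4, 8/3)
obs 4: x=0 → posterior Beta(4, 11/3)
obs 5: x=0 → posterior Beta(4, 14/3)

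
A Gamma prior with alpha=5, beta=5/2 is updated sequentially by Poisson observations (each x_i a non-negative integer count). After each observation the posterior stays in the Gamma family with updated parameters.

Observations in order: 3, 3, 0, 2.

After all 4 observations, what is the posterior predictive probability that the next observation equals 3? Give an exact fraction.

obs 1: x=3 → posterior Gamma(8, 7/2)
obs 2: x=3 → posterior Gamma(11, 9/2)
obs 3: x=0 → posterior Gamma(11, 11/2)
obs 4: x=2 → posterior Gamma(13, 13/2)

220493077599160184/1313681671142578125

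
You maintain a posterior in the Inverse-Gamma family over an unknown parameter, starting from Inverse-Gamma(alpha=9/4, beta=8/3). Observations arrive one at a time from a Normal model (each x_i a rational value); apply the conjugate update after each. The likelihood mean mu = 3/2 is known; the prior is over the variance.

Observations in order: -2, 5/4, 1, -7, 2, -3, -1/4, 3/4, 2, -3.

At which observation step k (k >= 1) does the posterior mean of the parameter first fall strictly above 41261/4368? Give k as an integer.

k = 4

obs 1: x=-2 → posterior Inverse-Gamma(11/4, 211/24)
obs 2: x=5/4 → posterior Inverse-Gamma(13/4, 847/96)
obs 3: x=1 → posterior Inverse-Gamma(15/4, 859/96)
obs 4: x=-7 → posterior Inverse-Gamma(17/4, 4327/96)
obs 5: x=2 → posterior Inverse-Gamma(19/4, 4339/96)
obs 6: x=-3 → posterior Inverse-Gamma(21/4, 5311/96)
obs 7: x=-1/4 → posterior Inverse-Gamma(23/4, 2729/48)
obs 8: x=3/4 → posterior Inverse-Gamma(25/4, 5485/96)
obs 9: x=2 → posterior Inverse-Gamma(27/4, 5497/96)
obs 10: x=-3 → posterior Inverse-Gamma(29/4, 6469/96)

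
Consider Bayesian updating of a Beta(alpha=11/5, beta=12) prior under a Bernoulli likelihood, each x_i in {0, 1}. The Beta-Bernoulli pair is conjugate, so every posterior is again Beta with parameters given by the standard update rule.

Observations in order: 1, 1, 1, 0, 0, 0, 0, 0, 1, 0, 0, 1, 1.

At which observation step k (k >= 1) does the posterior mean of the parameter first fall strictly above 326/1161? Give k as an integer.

obs 1: x=1 → posterior Beta(16/5, 12)
obs 2: x=1 → posterior Beta(21/5, 12)
obs 3: x=1 → posterior Beta(26/5, 12)
obs 4: x=0 → posterior Beta(26/5, 13)
obs 5: x=0 → posterior Beta(26/5, 14)
obs 6: x=0 → posterior Beta(26/5, 15)
obs 7: x=0 → posterior Beta(26/5, 16)
obs 8: x=0 → posterior Beta(26/5, 17)
obs 9: x=1 → posterior Beta(31/5, 17)
obs 10: x=0 → posterior Beta(31/5, 18)
obs 11: x=0 → posterior Beta(31/5, 19)
obs 12: x=1 → posterior Beta(36/5, 19)
obs 13: x=1 → posterior Beta(41/5, 19)

k = 3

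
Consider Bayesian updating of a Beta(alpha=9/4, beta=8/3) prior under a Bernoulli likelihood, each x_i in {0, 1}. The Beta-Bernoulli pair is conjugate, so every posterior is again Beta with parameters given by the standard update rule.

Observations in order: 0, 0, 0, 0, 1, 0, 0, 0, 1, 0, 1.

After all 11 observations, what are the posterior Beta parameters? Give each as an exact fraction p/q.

obs 1: x=0 → posterior Beta(9/4, 11/3)
obs 2: x=0 → posterior Beta(9/4, 14/3)
obs 3: x=0 → posterior Beta(9/4, 17/3)
obs 4: x=0 → posterior Beta(9/4, 20/3)
obs 5: x=1 → posterior Beta(13/4, 20/3)
obs 6: x=0 → posterior Beta(13/4, 23/3)
obs 7: x=0 → posterior Beta(13/4, 26/3)
obs 8: x=0 → posterior Beta(13/4, 29/3)
obs 9: x=1 → posterior Beta(17/4, 29/3)
obs 10: x=0 → posterior Beta(17/4, 32/3)
obs 11: x=1 → posterior Beta(21/4, 32/3)

alpha=21/4, beta=32/3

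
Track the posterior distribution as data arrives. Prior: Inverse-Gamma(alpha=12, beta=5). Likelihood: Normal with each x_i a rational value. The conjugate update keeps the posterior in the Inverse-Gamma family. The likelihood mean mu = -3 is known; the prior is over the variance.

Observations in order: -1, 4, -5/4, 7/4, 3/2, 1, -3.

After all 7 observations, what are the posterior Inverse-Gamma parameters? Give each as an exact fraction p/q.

obs 1: x=-1 → posterior Inverse-Gamma(25/2, 7)
obs 2: x=4 → posterior Inverse-Gamma(13, 63/2)
obs 3: x=-5/4 → posterior Inverse-Gamma(27/2, 1057/32)
obs 4: x=7/4 → posterior Inverse-Gamma(14, 709/16)
obs 5: x=3/2 → posterior Inverse-Gamma(29/2, 871/16)
obs 6: x=1 → posterior Inverse-Gamma(15, 999/16)
obs 7: x=-3 → posterior Inverse-Gamma(31/2, 999/16)

alpha=31/2, beta=999/16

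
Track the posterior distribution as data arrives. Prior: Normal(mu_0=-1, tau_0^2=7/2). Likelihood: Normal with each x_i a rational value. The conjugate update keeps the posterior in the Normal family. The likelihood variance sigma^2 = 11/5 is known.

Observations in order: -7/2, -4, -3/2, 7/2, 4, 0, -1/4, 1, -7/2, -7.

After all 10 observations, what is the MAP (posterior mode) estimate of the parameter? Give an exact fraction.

-1663/1488

obs 1: x=-7/2 → posterior Normal(-289/114, 77/57)
obs 2: x=-4 → posterior Normal(-569/184, 77/92)
obs 3: x=-3/2 → posterior Normal(-337/127, 77/127)
obs 4: x=7/2 → posterior Normal(-143/108, 77/162)
obs 5: x=4 → posterior Normal(-149/394, 77/197)
obs 6: x=0 → posterior Normal(-149/464, 77/232)
obs 7: x=-1/4 → posterior Normal(-111/356, 77/267)
obs 8: x=1 → posterior Normal(-193/1208, 77/302)
obs 9: x=-7/2 → posterior Normal(-683/1348, 77/337)
obs 10: x=-7 → posterior Normal(-1663/1488, 77/372)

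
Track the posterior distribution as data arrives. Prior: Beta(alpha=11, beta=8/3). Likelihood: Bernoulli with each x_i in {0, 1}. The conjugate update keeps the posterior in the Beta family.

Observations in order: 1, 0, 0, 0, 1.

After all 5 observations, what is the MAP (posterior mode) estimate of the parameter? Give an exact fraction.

obs 1: x=1 → posterior Beta(12, 8/3)
obs 2: x=0 → posterior Beta(12, 11/3)
obs 3: x=0 → posterior Beta(12, 14/3)
obs 4: x=0 → posterior Beta(12, 17/3)
obs 5: x=1 → posterior Beta(13, 17/3)

18/25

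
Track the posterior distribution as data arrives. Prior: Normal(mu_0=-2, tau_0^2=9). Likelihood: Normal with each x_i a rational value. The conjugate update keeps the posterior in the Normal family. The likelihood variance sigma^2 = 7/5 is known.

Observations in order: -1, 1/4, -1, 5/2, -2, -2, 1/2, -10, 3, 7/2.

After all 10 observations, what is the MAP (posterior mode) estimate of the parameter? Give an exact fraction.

-1181/1828

obs 1: x=-1 → posterior Normal(-59/52, 63/52)
obs 2: x=1/4 → posterior Normal(-191/388, 63/97)
obs 3: x=-1 → posterior Normal(-371/568, 63/142)
obs 4: x=5/2 → posterior Normal(79/748, 63/187)
obs 5: x=-2 → posterior Normal(-281/928, 63/232)
obs 6: x=-2 → posterior Normal(-641/1108, 63/277)
obs 7: x=1/2 → posterior Normal(-551/1288, 9/46)
obs 8: x=-10 → posterior Normal(-2351/1468, 63/367)
obs 9: x=3 → posterior Normal(-1811/1648, 63/412)
obs 10: x=7/2 → posterior Normal(-1181/1828, 63/457)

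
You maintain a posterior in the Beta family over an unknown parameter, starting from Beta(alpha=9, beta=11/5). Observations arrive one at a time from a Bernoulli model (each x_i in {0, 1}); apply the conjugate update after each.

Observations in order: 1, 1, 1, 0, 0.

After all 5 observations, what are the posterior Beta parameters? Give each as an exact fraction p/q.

obs 1: x=1 → posterior Beta(10, 11/5)
obs 2: x=1 → posterior Beta(11, 11/5)
obs 3: x=1 → posterior Beta(12, 11/5)
obs 4: x=0 → posterior Beta(12, 16/5)
obs 5: x=0 → posterior Beta(12, 21/5)

alpha=12, beta=21/5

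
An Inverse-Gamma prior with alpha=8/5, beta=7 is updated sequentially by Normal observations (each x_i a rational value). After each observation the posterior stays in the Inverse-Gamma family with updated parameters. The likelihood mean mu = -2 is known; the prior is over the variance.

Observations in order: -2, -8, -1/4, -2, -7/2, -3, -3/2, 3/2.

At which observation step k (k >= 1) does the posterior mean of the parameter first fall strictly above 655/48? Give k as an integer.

obs 1: x=-2 → posterior Inverse-Gamma(21/10, 7)
obs 2: x=-8 → posterior Inverse-Gamma(13/5, 25)
obs 3: x=-1/4 → posterior Inverse-Gamma(31/10, 849/32)
obs 4: x=-2 → posterior Inverse-Gamma(18/5, 849/32)
obs 5: x=-7/2 → posterior Inverse-Gamma(41/10, 885/32)
obs 6: x=-3 → posterior Inverse-Gamma(23/5, 901/32)
obs 7: x=-3/2 → posterior Inverse-Gamma(51/10, 905/32)
obs 8: x=3/2 → posterior Inverse-Gamma(28/5, 1101/32)

k = 2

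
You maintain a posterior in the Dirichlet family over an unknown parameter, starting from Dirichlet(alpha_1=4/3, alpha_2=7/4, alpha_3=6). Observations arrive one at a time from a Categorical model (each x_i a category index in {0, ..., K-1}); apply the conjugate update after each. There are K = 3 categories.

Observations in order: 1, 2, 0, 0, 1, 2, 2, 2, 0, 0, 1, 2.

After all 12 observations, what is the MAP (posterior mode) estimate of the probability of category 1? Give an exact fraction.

obs 1: x=1 → posterior Dirichlet(4/3, 11/4, 6)
obs 2: x=2 → posterior Dirichlet(4/3, 11/4, 7)
obs 3: x=0 → posterior Dirichlet(7/3, 11/4, 7)
obs 4: x=0 → posterior Dirichlet(10/3, 11/4, 7)
obs 5: x=1 → posterior Dirichlet(10/3, 15/4, 7)
obs 6: x=2 → posterior Dirichlet(10/3, 15/4, 8)
obs 7: x=2 → posterior Dirichlet(10/3, 15/4, 9)
obs 8: x=2 → posterior Dirichlet(10/3, 15/4, 10)
obs 9: x=0 → posterior Dirichlet(13/3, 15/4, 10)
obs 10: x=0 → posterior Dirichlet(16/3, 15/4, 10)
obs 11: x=1 → posterior Dirichlet(16/3, 19/4, 10)
obs 12: x=2 → posterior Dirichlet(16/3, 19/4, 11)

45/217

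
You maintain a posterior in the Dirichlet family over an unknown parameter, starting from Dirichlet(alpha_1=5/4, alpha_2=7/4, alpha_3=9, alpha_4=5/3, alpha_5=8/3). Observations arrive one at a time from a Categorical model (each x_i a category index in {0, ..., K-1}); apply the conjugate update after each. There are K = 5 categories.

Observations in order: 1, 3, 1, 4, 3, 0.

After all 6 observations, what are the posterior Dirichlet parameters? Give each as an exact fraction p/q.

obs 1: x=1 → posterior Dirichlet(5/4, 11/4, 9, 5/3, 8/3)
obs 2: x=3 → posterior Dirichlet(5/4, 11/4, 9, 8/3, 8/3)
obs 3: x=1 → posterior Dirichlet(5/4, 15/4, 9, 8/3, 8/3)
obs 4: x=4 → posterior Dirichlet(5/4, 15/4, 9, 8/3, 11/3)
obs 5: x=3 → posterior Dirichlet(5/4, 15/4, 9, 11/3, 11/3)
obs 6: x=0 → posterior Dirichlet(9/4, 15/4, 9, 11/3, 11/3)

alpha_1=9/4, alpha_2=15/4, alpha_3=9, alpha_4=11/3, alpha_5=11/3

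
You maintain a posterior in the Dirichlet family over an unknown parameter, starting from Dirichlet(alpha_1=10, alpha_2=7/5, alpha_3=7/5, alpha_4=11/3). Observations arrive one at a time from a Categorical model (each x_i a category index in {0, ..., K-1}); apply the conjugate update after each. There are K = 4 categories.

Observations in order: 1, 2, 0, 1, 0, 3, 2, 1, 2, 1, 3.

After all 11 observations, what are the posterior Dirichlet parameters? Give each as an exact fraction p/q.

alpha_1=12, alpha_2=27/5, alpha_3=22/5, alpha_4=17/3

obs 1: x=1 → posterior Dirichlet(10, 12/5, 7/5, 11/3)
obs 2: x=2 → posterior Dirichlet(10, 12/5, 12/5, 11/3)
obs 3: x=0 → posterior Dirichlet(11, 12/5, 12/5, 11/3)
obs 4: x=1 → posterior Dirichlet(11, 17/5, 12/5, 11/3)
obs 5: x=0 → posterior Dirichlet(12, 17/5, 12/5, 11/3)
obs 6: x=3 → posterior Dirichlet(12, 17/5, 12/5, 14/3)
obs 7: x=2 → posterior Dirichlet(12, 17/5, 17/5, 14/3)
obs 8: x=1 → posterior Dirichlet(12, 22/5, 17/5, 14/3)
obs 9: x=2 → posterior Dirichlet(12, 22/5, 22/5, 14/3)
obs 10: x=1 → posterior Dirichlet(12, 27/5, 22/5, 14/3)
obs 11: x=3 → posterior Dirichlet(12, 27/5, 22/5, 17/3)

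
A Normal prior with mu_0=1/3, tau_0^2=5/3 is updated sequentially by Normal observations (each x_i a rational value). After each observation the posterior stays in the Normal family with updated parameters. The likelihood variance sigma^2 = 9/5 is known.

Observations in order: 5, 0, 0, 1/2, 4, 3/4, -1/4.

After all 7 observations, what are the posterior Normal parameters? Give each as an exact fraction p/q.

mu_0=259/202, tau_0^2=45/202

obs 1: x=5 → posterior Normal(67/26, 45/52)
obs 2: x=0 → posterior Normal(134/77, 45/77)
obs 3: x=0 → posterior Normal(67/51, 15/34)
obs 4: x=1/2 → posterior Normal(293/254, 45/127)
obs 5: x=4 → posterior Normal(493/304, 45/152)
obs 6: x=3/4 → posterior Normal(1061/708, 15/59)
obs 7: x=-1/4 → posterior Normal(259/202, 45/202)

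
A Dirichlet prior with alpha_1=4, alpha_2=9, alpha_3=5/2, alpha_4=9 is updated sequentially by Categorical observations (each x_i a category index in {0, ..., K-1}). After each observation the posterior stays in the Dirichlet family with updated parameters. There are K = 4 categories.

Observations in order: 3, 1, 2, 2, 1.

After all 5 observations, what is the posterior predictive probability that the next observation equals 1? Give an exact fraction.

22/59

obs 1: x=3 → posterior Dirichlet(4, 9, 5/2, 10)
obs 2: x=1 → posterior Dirichlet(4, 10, 5/2, 10)
obs 3: x=2 → posterior Dirichlet(4, 10, 7/2, 10)
obs 4: x=2 → posterior Dirichlet(4, 10, 9/2, 10)
obs 5: x=1 → posterior Dirichlet(4, 11, 9/2, 10)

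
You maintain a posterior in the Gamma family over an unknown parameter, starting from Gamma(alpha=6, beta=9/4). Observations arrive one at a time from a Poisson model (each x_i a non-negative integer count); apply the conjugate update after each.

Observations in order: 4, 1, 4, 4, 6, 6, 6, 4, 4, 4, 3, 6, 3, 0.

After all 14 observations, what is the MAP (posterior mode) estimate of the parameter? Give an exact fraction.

obs 1: x=4 → posterior Gamma(10, 13/4)
obs 2: x=1 → posterior Gamma(11, 17/4)
obs 3: x=4 → posterior Gamma(15, 21/4)
obs 4: x=4 → posterior Gamma(19, 25/4)
obs 5: x=6 → posterior Gamma(25, 29/4)
obs 6: x=6 → posterior Gamma(31, 33/4)
obs 7: x=6 → posterior Gamma(37, 37/4)
obs 8: x=4 → posterior Gamma(41, 41/4)
obs 9: x=4 → posterior Gamma(45, 45/4)
obs 10: x=4 → posterior Gamma(49, 49/4)
obs 11: x=3 → posterior Gamma(52, 53/4)
obs 12: x=6 → posterior Gamma(58, 57/4)
obs 13: x=3 → posterior Gamma(61, 61/4)
obs 14: x=0 → posterior Gamma(61, 65/4)

48/13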